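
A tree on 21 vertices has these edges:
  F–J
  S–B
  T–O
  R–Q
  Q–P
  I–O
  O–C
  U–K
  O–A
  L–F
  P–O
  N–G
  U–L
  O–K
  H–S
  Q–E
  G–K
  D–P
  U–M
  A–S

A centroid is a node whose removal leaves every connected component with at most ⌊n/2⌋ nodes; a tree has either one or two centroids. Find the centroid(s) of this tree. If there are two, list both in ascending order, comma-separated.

Removing O splits the tree into components of sizes 8, 5, 4, 1, 1, 1; the largest is 8 ≤ ⌊21/2⌋ = 10.
Every other node leaves some component of size > 10, so the centroid is unique.

O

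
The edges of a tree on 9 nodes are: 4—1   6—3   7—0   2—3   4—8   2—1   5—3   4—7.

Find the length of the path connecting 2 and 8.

3

2 – 1 – 4 – 8: 3 edges.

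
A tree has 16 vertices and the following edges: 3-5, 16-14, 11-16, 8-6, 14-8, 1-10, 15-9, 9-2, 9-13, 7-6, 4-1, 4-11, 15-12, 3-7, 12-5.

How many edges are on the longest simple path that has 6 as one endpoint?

7

A farthest node from 6 is 10 (2, 13 also at distance 7).
The path 6–8–14–16–11–4–1–10 has 7 edges.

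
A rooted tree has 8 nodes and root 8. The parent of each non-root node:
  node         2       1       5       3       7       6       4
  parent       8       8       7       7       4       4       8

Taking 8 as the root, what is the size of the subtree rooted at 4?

5

4's subtree: {4, 7, 6, 5, 3}, size 5.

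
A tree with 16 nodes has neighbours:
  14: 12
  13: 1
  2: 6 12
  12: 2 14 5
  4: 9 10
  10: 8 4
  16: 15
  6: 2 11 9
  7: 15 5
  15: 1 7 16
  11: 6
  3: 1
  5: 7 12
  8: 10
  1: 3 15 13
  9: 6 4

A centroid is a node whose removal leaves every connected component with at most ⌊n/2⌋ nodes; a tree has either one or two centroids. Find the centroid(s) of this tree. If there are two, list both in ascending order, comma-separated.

If 12 is removed the pieces have sizes 7, 7, 1, all ≤ ⌊16/2⌋ = 8.
Every other node leaves some component of size > 8, so the centroid is unique.

12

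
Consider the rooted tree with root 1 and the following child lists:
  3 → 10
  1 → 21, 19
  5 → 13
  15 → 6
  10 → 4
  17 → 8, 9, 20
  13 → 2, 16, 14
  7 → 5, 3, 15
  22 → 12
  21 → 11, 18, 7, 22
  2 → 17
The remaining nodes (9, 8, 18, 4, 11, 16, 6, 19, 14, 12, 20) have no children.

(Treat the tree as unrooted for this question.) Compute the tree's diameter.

Starting from 8, a farthest node is 19 at distance 8.
One longest path: 8-17-2-13-5-7-21-1-19.
So the diameter is 8.

8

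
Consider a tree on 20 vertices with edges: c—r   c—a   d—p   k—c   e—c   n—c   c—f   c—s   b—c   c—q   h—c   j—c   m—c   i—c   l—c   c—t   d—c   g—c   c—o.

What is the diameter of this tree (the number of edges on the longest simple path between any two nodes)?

3

A longest path is p–d–c–n, with 3 edges.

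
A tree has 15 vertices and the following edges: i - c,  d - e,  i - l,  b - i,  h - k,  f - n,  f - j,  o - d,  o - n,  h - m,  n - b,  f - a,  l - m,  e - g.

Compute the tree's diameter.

10

Starting from k, a farthest node is g at distance 10.
One longest path: k–h–m–l–i–b–n–o–d–e–g.
So the diameter is 10.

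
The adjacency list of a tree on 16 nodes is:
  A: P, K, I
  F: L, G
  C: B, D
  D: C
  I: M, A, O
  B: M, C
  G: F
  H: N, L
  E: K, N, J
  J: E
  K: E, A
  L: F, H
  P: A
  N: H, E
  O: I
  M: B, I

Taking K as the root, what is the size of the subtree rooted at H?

The subtree rooted at H contains: H, L, F, G — 4 nodes.

4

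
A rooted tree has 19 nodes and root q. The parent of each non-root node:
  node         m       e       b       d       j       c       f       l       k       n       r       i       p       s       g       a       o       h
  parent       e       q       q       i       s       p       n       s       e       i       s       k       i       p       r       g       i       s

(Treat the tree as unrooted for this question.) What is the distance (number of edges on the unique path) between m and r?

Walking from m: m - e - k - i - p - s - r. Length 6.

6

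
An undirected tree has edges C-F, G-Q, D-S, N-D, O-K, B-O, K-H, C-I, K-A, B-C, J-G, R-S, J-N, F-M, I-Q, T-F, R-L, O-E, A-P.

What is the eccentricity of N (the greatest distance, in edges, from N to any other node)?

A farthest node from N is P.
The path N – J – G – Q – I – C – B – O – K – A – P has 10 edges.

10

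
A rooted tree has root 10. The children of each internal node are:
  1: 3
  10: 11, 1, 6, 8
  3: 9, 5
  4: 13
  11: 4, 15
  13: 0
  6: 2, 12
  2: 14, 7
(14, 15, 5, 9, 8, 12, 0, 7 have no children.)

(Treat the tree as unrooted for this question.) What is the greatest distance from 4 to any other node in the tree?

5

A farthest node from 4 is 14 (7, 9, 5 also at distance 5).
The path 4 – 11 – 10 – 6 – 2 – 14 has 5 edges.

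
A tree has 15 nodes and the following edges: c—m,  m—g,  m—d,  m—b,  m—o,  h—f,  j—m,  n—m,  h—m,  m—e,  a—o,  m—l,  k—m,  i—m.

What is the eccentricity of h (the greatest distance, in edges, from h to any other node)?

3

The node farthest from h is a, via h–m–o–a — 3 edges.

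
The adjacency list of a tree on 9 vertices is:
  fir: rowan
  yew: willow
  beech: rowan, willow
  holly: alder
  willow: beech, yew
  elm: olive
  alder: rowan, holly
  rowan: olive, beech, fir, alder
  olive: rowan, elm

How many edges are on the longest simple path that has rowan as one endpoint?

A farthest node from rowan is yew.
The path rowan-beech-willow-yew has 3 edges.

3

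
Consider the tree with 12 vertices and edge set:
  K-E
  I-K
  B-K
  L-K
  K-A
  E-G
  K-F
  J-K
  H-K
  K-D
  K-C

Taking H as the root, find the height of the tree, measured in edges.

The longest root-to-leaf path is H–K–E–G (3 edges).

3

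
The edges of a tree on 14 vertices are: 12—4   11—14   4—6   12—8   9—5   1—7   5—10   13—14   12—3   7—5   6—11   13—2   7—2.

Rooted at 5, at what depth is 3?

5 → 7 → 2 → 13 → 14 → 11 → 6 → 4 → 12 → 3 — 9 edges.

9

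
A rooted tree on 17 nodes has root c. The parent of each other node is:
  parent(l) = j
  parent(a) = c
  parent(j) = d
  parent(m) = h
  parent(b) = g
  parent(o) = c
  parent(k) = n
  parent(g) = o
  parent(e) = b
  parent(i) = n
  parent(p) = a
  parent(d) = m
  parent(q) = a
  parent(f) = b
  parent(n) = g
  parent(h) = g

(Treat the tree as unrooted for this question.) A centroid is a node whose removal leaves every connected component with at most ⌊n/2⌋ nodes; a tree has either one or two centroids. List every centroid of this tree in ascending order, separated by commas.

Removing g splits the tree into components of sizes 5, 5, 3, 3; the largest is 5 ≤ ⌊17/2⌋ = 8.
Every other node leaves some component of size > 8, so the centroid is unique.

g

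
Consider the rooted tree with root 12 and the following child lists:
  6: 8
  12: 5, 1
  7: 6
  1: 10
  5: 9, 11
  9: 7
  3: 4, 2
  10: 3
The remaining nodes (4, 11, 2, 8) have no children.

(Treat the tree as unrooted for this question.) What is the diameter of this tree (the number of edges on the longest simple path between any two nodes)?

9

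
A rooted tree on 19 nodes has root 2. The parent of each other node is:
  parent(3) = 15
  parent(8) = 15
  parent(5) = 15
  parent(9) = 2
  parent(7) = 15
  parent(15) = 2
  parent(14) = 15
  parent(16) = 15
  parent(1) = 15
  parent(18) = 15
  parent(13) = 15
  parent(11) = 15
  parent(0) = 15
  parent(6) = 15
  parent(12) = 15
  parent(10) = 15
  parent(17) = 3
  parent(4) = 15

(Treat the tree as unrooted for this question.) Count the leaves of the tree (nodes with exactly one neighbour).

Exactly 16 nodes have a single neighbour: 0, 1, 4, 5, 6, 7, 8, 9, 10, 11, 12, 13, 14, 16, 17, 18.

16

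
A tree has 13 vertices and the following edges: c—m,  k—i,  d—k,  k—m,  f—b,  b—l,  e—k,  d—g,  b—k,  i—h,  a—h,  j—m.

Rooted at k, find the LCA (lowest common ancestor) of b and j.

Ancestors of b (toward the root): b, k.
Ancestors of j: j, m, k.
The deepest node appearing in both lists is k.

k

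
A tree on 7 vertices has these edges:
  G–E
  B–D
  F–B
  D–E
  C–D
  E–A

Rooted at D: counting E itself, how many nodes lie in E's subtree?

E's subtree: {E, G, A}, size 3.

3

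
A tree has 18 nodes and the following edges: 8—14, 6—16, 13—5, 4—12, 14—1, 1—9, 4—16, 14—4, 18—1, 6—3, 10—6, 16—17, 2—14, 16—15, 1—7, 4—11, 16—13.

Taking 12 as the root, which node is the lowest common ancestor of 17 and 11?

17's ancestor chain is 17, 16, 4, 12 and 11's is 11, 4, 12; they first meet at 4.

4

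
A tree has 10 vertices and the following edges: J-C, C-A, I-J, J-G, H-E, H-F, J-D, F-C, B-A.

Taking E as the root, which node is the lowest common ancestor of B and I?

C

B's ancestor chain is B, A, C, F, H, E and I's is I, J, C, F, H, E; they first meet at C.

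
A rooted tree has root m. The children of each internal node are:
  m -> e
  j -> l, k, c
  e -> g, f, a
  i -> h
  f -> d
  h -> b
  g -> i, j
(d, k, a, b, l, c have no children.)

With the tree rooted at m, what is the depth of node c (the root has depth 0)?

4

m – e – g – j – c — 4 edges.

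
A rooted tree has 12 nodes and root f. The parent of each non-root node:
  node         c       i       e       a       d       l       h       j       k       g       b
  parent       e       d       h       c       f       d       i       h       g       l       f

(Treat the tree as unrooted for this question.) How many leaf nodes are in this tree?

4

Degree-1 nodes: a, b, j, k — 4 of them.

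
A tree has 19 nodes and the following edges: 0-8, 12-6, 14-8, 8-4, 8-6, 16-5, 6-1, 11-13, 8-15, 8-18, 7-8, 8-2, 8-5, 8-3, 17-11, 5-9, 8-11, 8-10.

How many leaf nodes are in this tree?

15

The leaves are 0, 1, 2, 3, 4, 7, 9, 10, 12, 13, 14, 15, 16, 17, 18.
That is 15 leaves.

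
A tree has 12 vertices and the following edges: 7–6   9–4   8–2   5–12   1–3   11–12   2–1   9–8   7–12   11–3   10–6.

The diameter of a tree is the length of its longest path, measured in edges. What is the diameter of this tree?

Starting from 10, a farthest node is 4 at distance 10.
One longest path: 10–6–7–12–11–3–1–2–8–9–4.
So the diameter is 10.

10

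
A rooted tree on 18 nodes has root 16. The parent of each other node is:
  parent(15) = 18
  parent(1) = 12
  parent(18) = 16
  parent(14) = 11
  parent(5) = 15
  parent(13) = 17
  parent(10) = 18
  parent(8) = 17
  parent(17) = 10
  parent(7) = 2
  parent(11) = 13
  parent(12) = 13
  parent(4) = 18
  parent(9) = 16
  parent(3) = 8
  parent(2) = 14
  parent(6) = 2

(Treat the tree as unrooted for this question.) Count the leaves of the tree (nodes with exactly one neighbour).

7

Degree-1 nodes: 1, 3, 4, 5, 6, 7, 9 — 7 of them.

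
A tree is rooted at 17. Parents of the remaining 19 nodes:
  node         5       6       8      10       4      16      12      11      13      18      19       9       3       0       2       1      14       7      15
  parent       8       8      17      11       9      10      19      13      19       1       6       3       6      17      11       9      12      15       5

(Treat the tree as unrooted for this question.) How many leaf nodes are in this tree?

The leaves are 0, 2, 4, 7, 14, 16, 18.
That is 7 leaves.

7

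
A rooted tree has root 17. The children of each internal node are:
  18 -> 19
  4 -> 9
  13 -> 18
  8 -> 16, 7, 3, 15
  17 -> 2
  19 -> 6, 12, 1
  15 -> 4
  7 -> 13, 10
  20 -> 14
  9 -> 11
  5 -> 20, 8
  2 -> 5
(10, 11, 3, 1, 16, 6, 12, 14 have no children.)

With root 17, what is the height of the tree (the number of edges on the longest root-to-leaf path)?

8

The longest root-to-leaf path is 17–2–5–8–7–13–18–19–12 (8 edges).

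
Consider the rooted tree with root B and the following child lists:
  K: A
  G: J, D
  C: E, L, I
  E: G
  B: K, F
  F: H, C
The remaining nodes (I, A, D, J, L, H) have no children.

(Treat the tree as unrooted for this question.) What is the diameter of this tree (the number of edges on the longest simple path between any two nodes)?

7

BFS from D reaches A last, at distance 7; BFS from A confirms no node is farther.
Path: D - G - E - C - F - B - K - A.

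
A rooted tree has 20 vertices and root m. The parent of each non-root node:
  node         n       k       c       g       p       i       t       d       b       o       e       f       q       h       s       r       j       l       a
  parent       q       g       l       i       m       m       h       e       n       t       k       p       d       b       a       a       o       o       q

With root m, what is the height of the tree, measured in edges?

The longest root-to-leaf path is m → i → g → k → e → d → q → n → b → h → t → o → l → c (13 edges).

13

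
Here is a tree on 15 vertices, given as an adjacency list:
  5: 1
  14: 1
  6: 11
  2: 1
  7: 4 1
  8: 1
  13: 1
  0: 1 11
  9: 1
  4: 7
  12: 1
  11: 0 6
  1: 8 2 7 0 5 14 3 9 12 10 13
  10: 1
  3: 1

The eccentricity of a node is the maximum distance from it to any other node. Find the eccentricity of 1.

3

The node farthest from 1 is 6, via 1-0-11-6 — 3 edges.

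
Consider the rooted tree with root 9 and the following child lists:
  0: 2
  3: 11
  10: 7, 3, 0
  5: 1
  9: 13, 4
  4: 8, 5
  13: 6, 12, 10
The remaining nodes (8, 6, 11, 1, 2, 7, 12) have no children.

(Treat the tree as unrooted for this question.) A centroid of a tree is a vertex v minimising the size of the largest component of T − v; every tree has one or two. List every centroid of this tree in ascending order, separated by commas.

13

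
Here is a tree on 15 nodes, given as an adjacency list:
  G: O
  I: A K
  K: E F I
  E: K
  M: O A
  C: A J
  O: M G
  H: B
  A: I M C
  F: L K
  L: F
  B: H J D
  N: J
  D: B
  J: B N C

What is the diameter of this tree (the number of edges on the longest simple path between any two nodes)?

8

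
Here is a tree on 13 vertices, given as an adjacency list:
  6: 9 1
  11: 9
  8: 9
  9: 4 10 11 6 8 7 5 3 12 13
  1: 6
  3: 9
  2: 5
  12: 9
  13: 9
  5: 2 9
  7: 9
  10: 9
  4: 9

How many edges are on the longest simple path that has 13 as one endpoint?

A farthest node from 13 is 2 (1 also at distance 3).
The path 13-9-5-2 has 3 edges.

3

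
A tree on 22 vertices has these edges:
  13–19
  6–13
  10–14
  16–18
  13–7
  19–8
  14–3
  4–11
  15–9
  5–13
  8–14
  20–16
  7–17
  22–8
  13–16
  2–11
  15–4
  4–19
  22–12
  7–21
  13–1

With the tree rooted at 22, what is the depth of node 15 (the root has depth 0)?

4

Path from 22 to 15: 22 – 8 – 19 – 4 – 15, which has 4 edges.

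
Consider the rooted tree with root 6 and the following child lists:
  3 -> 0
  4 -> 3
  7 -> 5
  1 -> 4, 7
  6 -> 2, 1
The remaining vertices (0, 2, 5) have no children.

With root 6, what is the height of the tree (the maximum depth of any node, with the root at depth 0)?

0 sits deepest: 6 – 1 – 4 – 3 – 0 — 4 edges from the root.

4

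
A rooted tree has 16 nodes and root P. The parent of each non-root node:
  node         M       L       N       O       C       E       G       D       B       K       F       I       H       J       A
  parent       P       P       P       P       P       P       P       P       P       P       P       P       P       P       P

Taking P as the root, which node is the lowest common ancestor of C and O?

Ancestors of C (toward the root): C, P.
Ancestors of O: O, P.
The deepest node appearing in both lists is P.

P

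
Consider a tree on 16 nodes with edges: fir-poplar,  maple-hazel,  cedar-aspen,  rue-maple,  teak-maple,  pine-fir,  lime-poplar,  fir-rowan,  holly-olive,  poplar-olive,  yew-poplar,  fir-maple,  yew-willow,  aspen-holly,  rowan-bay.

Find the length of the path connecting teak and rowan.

The path is teak - maple - fir - rowan, which has 3 edges.

3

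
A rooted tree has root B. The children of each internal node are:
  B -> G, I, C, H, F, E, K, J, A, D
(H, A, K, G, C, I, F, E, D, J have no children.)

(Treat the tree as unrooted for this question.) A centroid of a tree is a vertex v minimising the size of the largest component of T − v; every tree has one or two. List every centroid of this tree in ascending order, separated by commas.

B

Removing B splits the tree into components of sizes 1, 1, 1, 1, 1, 1, 1, 1, 1, 1; the largest is 1 ≤ ⌊11/2⌋ = 5.
No neighbour of B does as well, so B is the unique centroid.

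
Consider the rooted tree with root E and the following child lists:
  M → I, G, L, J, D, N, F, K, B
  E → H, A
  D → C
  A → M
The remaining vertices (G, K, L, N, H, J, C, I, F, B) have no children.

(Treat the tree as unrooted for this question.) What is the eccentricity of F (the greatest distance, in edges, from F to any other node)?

4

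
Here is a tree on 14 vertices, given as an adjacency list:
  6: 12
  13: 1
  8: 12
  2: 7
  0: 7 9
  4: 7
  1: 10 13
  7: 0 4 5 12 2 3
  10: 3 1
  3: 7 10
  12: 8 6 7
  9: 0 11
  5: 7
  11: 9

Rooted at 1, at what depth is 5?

4

1 – 10 – 3 – 7 – 5 — 4 edges.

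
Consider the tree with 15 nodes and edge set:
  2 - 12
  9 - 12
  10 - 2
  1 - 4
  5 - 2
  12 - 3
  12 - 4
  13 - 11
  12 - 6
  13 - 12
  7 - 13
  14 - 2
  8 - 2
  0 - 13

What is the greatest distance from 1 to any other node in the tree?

4

A farthest node from 1 is 14 (10, 8, 5, 11, 7, 0 also at distance 4).
The path 1 – 4 – 12 – 2 – 14 has 4 edges.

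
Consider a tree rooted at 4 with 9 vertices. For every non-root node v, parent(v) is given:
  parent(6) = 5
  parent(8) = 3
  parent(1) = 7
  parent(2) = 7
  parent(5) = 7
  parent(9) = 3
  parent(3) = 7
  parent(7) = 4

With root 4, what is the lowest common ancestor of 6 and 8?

7

Path 6→root: 6 5 7 4; path 8→root: 8 3 7 4.
First common node: 7.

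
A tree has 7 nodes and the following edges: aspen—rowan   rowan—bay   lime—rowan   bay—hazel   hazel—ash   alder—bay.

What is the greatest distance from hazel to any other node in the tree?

A farthest node from hazel is lime (aspen also at distance 3).
The path hazel-bay-rowan-lime has 3 edges.

3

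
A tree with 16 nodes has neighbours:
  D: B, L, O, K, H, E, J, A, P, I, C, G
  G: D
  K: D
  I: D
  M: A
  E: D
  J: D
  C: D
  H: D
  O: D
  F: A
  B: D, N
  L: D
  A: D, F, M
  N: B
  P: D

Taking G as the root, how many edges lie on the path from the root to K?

Climbing from K to the root: K – D – G. That's 2 steps.

2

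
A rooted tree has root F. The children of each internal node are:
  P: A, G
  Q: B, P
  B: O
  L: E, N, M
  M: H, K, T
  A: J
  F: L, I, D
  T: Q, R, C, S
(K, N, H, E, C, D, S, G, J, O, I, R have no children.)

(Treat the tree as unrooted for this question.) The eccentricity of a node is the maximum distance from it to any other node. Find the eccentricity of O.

The node farthest from O is I (D also at distance 7), via O–B–Q–T–M–L–F–I — 7 edges.

7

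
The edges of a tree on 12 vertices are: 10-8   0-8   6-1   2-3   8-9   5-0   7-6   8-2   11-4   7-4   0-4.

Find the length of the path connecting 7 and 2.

4

The path is 7 – 4 – 0 – 8 – 2, which has 4 edges.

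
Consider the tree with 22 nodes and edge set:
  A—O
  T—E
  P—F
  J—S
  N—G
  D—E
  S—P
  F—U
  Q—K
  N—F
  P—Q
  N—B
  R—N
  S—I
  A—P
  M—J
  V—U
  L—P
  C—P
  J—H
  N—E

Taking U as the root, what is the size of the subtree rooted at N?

The subtree rooted at N contains: N, G, E, R, B, D, T — 7 nodes.

7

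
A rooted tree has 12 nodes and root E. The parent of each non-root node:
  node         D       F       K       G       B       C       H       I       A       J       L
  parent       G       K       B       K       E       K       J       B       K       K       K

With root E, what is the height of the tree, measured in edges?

The longest root-to-leaf path is E-B-K-J-H (4 edges).

4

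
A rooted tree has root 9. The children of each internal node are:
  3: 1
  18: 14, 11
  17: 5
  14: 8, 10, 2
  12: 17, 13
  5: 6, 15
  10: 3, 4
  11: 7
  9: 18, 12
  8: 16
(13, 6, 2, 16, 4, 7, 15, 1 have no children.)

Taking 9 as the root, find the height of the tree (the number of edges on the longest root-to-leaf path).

5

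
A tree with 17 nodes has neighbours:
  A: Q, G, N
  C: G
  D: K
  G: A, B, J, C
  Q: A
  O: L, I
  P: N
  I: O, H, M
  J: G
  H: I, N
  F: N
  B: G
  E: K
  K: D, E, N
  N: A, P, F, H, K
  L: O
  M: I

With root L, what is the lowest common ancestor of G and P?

N

G's ancestor chain is G, A, N, H, I, O, L and P's is P, N, H, I, O, L; they first meet at N.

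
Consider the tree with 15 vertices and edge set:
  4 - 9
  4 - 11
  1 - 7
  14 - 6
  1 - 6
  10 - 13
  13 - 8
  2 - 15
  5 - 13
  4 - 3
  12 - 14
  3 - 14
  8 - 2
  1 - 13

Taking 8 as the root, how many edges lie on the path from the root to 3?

8 → 13 → 1 → 6 → 14 → 3 — 5 edges.

5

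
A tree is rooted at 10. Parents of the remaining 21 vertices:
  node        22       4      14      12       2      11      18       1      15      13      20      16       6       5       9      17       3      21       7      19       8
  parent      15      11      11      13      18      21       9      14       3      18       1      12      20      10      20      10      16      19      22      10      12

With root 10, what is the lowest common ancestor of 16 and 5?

16's ancestor chain is 16, 12, 13, 18, 9, 20, 1, 14, 11, 21, 19, 10 and 5's is 5, 10; they first meet at 10.

10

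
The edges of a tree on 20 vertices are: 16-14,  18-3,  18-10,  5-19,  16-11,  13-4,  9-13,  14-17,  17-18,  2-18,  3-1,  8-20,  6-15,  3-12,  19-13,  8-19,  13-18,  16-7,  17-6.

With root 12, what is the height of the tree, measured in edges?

A deepest node is 11, reached by 12 → 3 → 18 → 17 → 14 → 16 → 11.
That path has 6 edges, so the height is 6.

6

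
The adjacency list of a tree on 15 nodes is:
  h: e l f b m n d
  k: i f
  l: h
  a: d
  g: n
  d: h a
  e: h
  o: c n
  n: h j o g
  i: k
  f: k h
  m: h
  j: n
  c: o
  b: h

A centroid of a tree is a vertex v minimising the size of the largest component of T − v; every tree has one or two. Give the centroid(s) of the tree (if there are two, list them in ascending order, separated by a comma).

h

If h is removed the pieces have sizes 5, 3, 2, 1, 1, 1, 1, all ≤ ⌊15/2⌋ = 7.
Every other node leaves some component of size > 7, so the centroid is unique.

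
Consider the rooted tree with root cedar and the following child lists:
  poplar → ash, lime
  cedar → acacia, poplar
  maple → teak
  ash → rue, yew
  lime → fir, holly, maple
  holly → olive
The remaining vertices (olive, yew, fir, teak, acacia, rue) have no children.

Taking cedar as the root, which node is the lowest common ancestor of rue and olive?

Path rue→root: rue ash poplar cedar; path olive→root: olive holly lime poplar cedar.
First common node: poplar.

poplar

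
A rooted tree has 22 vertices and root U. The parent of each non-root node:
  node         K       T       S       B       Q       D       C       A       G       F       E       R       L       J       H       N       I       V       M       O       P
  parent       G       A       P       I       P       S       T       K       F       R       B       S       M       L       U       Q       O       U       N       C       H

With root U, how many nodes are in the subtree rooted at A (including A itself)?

7

A's subtree: {A, T, C, O, I, B, E}, size 7.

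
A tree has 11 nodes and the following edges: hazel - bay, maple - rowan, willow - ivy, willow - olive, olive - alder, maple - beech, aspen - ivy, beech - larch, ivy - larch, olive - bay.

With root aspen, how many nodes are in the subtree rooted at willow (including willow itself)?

willow's subtree: {willow, olive, bay, alder, hazel}, size 5.

5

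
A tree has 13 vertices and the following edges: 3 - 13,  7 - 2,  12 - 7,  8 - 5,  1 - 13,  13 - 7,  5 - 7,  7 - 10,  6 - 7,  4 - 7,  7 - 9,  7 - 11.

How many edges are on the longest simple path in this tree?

4

Starting from 1, a farthest node is 8 at distance 4.
One longest path: 1 - 13 - 7 - 5 - 8.
So the diameter is 4.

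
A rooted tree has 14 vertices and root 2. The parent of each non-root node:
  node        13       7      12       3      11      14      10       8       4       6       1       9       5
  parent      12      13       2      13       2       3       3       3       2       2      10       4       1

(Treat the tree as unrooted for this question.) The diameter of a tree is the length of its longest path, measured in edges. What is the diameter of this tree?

8

A longest path is 9–4–2–12–13–3–10–1–5, with 8 edges.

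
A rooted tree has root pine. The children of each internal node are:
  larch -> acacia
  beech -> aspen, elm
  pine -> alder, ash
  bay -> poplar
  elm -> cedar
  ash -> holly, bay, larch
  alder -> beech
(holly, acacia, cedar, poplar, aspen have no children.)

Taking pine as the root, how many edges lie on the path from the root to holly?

2

pine–ash–holly — 2 edges.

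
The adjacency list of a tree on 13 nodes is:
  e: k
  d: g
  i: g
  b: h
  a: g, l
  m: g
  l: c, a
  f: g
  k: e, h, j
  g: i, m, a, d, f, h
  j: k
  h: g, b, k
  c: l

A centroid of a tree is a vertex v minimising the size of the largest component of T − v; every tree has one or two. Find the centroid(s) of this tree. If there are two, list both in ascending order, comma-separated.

g

Delete g: the remaining components have sizes 5, 3, 1, 1, 1, 1. Max 5 ≤ 6, so g is a centroid.
No neighbour of g does as well, so g is the unique centroid.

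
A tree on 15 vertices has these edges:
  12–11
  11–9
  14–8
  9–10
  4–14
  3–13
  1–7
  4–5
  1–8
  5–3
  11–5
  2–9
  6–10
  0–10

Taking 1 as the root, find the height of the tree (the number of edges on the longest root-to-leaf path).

0 sits deepest: 1–8–14–4–5–11–9–10–0 — 8 edges from the root.

8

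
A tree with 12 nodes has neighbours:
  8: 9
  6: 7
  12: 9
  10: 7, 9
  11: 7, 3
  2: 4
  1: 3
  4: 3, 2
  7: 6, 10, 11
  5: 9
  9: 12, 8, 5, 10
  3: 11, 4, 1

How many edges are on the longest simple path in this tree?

7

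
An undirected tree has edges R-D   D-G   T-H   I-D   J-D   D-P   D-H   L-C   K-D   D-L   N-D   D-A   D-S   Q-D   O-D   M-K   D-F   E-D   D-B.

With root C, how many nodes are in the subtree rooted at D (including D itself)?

Descendants of D (including itself): D, O, A, R, H, Q, I, P, K, J, N, S, G, B, E, F, T, M. That's 18.

18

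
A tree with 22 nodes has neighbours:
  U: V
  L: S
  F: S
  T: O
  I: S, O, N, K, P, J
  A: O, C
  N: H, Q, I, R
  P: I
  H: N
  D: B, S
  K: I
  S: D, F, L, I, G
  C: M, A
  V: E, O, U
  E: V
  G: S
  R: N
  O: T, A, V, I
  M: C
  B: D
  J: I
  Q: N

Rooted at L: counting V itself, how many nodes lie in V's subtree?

3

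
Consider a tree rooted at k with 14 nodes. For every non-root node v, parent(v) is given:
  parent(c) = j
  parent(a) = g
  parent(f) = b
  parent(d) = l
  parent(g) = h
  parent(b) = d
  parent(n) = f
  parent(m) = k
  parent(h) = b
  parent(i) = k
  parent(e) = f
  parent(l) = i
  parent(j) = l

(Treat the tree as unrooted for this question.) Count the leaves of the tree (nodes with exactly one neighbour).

Degree-1 nodes: a, c, e, m, n — 5 of them.

5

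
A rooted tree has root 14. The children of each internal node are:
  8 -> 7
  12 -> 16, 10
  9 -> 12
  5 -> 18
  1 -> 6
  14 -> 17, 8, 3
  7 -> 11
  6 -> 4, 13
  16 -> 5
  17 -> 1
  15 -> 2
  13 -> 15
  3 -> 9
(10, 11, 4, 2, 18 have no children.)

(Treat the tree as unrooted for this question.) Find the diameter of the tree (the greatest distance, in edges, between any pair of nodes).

12

Starting from 18, a farthest node is 2 at distance 12.
One longest path: 18–5–16–12–9–3–14–17–1–6–13–15–2.
So the diameter is 12.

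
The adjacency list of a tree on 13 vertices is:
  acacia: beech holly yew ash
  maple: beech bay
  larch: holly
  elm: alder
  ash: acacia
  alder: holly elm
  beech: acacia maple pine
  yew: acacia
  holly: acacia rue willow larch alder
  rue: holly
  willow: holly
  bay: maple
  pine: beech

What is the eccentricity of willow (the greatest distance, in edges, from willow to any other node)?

5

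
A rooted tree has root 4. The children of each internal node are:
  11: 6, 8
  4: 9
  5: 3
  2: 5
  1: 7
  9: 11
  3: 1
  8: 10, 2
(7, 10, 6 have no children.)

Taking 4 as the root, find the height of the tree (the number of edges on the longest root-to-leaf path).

The longest root-to-leaf path is 4 – 9 – 11 – 8 – 2 – 5 – 3 – 1 – 7 (8 edges).

8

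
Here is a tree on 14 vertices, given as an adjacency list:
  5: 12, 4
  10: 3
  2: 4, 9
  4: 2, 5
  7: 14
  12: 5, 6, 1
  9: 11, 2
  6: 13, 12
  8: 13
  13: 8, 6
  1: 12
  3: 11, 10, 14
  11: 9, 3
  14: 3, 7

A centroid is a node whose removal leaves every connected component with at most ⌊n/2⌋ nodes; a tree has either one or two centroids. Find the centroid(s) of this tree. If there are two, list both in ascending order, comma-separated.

Removing 2 splits the tree into components of sizes 7, 6; the largest is 7 ≤ ⌊14/2⌋ = 7.
4 is adjacent to 2 and is also a centroid (the largest component after removing it is likewise 7).

2, 4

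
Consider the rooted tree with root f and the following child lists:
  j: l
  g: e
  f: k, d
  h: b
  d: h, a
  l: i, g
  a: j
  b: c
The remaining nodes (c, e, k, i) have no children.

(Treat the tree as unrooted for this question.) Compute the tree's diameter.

BFS from c reaches e last, at distance 8; BFS from e confirms no node is farther.
Path: c - b - h - d - a - j - l - g - e.

8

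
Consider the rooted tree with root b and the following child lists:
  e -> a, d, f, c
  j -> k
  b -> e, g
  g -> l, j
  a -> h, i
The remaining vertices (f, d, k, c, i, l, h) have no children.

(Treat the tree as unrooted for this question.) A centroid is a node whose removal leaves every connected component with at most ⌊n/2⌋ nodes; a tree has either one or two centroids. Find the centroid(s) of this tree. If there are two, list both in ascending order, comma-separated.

e

If e is removed the pieces have sizes 5, 3, 1, 1, 1, all ≤ ⌊12/2⌋ = 6.
Every other node leaves some component of size > 6, so the centroid is unique.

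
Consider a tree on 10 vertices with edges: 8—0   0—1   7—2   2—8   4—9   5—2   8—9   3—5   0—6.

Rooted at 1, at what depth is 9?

Path from 1 to 9: 1–0–8–9, which has 3 edges.

3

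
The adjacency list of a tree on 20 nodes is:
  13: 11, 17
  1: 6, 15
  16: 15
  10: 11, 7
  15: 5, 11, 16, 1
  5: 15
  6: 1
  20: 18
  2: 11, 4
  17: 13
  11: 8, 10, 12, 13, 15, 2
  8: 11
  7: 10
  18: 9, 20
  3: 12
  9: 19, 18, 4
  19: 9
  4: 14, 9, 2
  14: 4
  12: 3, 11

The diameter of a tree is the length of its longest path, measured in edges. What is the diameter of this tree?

Starting from 6, a farthest node is 20 at distance 8.
One longest path: 6 – 1 – 15 – 11 – 2 – 4 – 9 – 18 – 20.
So the diameter is 8.

8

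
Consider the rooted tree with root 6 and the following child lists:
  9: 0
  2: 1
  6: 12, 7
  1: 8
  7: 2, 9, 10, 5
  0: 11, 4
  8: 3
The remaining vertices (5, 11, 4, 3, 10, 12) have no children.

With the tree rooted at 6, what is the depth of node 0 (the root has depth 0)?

3

Path from 6 to 0: 6 – 7 – 9 – 0, which has 3 edges.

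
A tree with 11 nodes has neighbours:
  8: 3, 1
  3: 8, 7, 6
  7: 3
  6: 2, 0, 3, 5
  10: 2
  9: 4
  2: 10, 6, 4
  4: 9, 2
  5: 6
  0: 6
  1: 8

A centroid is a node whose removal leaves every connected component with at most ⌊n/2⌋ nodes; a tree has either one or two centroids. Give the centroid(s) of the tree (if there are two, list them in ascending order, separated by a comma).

6

Delete 6: the remaining components have sizes 4, 4, 1, 1. Max 4 ≤ 5, so 6 is a centroid.
Every other node leaves some component of size > 5, so the centroid is unique.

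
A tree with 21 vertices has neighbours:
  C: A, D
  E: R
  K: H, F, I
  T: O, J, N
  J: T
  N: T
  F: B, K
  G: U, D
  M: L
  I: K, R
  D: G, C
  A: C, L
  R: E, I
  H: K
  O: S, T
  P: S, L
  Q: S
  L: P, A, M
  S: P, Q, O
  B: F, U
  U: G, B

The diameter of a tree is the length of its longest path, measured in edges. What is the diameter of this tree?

Starting from E, a farthest node is J at distance 16.
One longest path: E-R-I-K-F-B-U-G-D-C-A-L-P-S-O-T-J.
So the diameter is 16.

16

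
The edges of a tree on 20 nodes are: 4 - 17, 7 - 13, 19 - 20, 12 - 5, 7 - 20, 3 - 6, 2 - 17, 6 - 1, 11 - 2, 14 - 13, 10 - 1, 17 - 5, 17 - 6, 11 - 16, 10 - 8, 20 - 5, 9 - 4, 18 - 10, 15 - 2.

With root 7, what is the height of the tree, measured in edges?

A deepest node is 8, reached by 7–20–5–17–6–1–10–8.
That path has 7 edges, so the height is 7.

7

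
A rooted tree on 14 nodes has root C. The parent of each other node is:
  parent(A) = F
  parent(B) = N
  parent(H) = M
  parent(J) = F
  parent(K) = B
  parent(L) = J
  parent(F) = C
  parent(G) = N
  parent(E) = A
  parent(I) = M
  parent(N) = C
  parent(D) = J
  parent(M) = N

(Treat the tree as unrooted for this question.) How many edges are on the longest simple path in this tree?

6

Starting from D, a farthest node is K at distance 6.
One longest path: D - J - F - C - N - B - K.
So the diameter is 6.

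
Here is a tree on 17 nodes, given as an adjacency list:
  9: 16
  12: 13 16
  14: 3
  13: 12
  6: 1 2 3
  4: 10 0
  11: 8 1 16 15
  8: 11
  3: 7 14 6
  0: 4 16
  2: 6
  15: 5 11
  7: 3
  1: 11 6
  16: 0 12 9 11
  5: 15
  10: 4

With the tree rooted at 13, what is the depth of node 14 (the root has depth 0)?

Climbing from 14 to the root: 14 → 3 → 6 → 1 → 11 → 16 → 12 → 13. That's 7 steps.

7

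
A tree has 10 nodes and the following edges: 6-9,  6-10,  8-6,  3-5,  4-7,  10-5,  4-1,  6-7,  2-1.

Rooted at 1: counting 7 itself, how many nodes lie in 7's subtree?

7

The subtree rooted at 7 contains: 7, 6, 10, 8, 9, 5, 3 — 7 nodes.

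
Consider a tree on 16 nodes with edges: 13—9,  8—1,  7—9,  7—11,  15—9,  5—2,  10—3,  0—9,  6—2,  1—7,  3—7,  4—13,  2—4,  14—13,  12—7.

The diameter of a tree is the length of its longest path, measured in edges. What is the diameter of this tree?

7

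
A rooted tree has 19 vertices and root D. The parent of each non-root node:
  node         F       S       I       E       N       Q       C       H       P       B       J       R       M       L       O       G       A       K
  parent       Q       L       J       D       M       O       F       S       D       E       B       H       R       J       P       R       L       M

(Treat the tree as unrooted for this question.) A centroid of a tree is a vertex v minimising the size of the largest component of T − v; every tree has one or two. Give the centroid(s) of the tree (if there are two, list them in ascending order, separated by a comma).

Removing J splits the tree into components of sizes 9, 8, 1; the largest is 9 ≤ ⌊19/2⌋ = 9.
Every other node leaves some component of size > 9, so the centroid is unique.

J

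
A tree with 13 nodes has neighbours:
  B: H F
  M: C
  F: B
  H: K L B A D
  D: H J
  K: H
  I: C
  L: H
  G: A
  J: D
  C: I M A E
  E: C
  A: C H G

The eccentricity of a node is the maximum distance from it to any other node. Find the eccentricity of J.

5

The node farthest from J is E (M, I also at distance 5), via J – D – H – A – C – E — 5 edges.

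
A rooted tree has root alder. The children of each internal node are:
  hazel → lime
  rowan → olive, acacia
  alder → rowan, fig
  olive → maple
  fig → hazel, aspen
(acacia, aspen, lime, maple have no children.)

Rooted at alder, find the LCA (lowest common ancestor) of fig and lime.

fig's ancestor chain is fig, alder and lime's is lime, hazel, fig, alder; they first meet at fig.

fig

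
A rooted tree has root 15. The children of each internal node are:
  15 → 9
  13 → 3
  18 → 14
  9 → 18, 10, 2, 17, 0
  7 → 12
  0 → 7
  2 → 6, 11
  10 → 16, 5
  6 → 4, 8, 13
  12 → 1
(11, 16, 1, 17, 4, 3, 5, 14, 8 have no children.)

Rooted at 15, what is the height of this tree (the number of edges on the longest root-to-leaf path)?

5

The longest root-to-leaf path is 15 → 9 → 0 → 7 → 12 → 1 (5 edges).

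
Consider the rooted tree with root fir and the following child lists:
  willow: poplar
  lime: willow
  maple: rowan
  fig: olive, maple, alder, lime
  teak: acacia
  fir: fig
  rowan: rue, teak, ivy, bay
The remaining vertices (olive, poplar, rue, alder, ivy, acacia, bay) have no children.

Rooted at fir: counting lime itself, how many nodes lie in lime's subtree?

The subtree rooted at lime contains: lime, willow, poplar — 3 nodes.

3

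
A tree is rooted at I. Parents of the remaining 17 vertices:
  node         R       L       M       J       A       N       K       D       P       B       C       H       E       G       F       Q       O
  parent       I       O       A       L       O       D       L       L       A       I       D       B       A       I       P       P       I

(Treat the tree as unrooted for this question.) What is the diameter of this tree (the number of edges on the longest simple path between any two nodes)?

6

A longest path is C – D – L – O – I – B – H, with 6 edges.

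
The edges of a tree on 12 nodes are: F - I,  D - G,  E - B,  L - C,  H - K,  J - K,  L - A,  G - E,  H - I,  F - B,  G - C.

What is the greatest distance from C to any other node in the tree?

8

The node farthest from C is J, via C-G-E-B-F-I-H-K-J — 8 edges.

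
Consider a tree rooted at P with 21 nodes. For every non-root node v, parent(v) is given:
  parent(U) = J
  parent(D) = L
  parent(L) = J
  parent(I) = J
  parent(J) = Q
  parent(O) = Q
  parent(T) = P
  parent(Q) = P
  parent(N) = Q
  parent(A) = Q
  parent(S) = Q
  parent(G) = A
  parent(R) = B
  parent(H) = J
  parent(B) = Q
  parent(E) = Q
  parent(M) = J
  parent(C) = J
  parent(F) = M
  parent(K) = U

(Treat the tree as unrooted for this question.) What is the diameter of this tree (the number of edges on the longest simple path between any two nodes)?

Starting from T, a farthest node is F at distance 5.
One longest path: T–P–Q–J–M–F.
So the diameter is 5.

5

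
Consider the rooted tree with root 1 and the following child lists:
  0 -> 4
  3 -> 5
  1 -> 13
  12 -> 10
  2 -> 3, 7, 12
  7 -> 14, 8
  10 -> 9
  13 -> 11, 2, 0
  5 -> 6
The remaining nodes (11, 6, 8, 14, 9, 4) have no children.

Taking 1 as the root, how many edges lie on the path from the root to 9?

5

Climbing from 9 to the root: 9 – 10 – 12 – 2 – 13 – 1. That's 5 steps.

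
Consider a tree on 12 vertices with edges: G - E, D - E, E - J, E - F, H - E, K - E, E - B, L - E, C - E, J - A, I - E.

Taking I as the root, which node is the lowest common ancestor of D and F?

D's ancestor chain is D, E, I and F's is F, E, I; they first meet at E.

E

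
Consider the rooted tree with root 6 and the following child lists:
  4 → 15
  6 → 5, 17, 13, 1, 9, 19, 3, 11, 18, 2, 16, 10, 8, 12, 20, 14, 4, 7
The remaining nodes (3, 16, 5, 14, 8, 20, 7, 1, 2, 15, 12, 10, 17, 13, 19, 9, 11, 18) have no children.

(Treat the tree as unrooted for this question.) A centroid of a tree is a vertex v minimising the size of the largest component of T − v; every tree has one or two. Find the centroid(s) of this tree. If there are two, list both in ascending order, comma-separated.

If 6 is removed the pieces have sizes 2, 1, 1, 1, 1, 1, 1, 1, 1, 1, 1, 1, 1, 1, 1, 1, 1, 1, all ≤ ⌊20/2⌋ = 10.
Every other node leaves some component of size > 10, so the centroid is unique.

6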